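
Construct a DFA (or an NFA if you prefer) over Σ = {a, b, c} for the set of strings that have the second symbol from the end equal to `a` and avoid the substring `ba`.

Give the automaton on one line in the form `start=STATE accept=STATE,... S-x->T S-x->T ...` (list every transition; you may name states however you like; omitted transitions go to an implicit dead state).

start=q0 accept=q3,q4,q5 q0-a->q1 q0-b->q2 q0-c->q0 q1-a->q3 q1-b->q4 q1-c->q5 q2-a->q6 q2-b->q2 q2-c->q0 q3-a->q3 q3-b->q4 q3-c->q5 q4-a->q6 q4-b->q2 q4-c->q0 q5-a->q1 q5-b->q2 q5-c->q0 q6-a->q6 q6-b->q6 q6-c->q6

Handle the two conditions separately and then intersect. The first has 13 states tracking the last 2 symbols read; the second has 3 states tracking partial matches of the forbidden pattern `ba`. A product state is a pair (one from each), accepting exactly when both do. Minimizing collapses redundant product states.
        a   b   c  
>  q0   q1  q2  q0 
   q1   q3  q4  q5 
   q2   q6  q2  q0 
 * q3   q3  q4  q5 
 * q4   q6  q2  q0 
 * q5   q1  q2  q0 
   q6   q6  q6  q6 
(> = start, * = accepting)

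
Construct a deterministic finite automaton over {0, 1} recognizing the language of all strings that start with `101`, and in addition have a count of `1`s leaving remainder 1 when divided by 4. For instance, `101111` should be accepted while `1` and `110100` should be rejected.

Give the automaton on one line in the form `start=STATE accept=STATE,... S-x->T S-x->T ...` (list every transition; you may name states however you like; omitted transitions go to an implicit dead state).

Handle the two conditions separately and then intersect. The first has 5 states tracking whether the input so far still matches the prefix `101`; the second has 4 states tracking the count of `1`s modulo 4. A product state is a pair (one from each), accepting exactly when both do.
11 states suffice.
       0  1 
>  A   B  C 
   B   B  D 
   C   E  F 
   D   D  F 
   E   D  G 
   F   F  H 
   G   G  I 
   H   H  B 
   I   I  J 
   J   J  K 
 * K   K  G 
(> = start, * = accepting)

start=A accept=K A-0->B A-1->C B-0->B B-1->D C-0->E C-1->F D-0->D D-1->F E-0->D E-1->G F-0->F F-1->H G-0->G G-1->I H-0->H H-1->B I-0->I I-1->J J-0->J J-1->K K-0->K K-1->G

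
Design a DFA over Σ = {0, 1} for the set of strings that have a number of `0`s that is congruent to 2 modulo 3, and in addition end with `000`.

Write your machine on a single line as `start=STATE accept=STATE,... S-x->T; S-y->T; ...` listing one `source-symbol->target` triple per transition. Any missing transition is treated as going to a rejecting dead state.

start=q0; accept=q10; q0-0->q1; q0-1->q0; q1-0->q2; q1-1->q3; q2-0->q4; q2-1->q5; q3-0->q6; q3-1->q3; q4-0->q7; q4-1->q0; q5-0->q8; q5-1->q5; q6-0->q9; q6-1->q5; q7-0->q10; q7-1->q3; q8-0->q11; q8-1->q0; q9-0->q7; q9-1->q0; q10-0->q4; q10-1->q5; q11-0->q10; q11-1->q3

Run two small machines in parallel and take their product. The first has 3 states tracking the count of `0`s modulo 3; the second has 4 states tracking how much of the suffix `000` has currently been matched. A product state is a pair (one from each), accepting exactly when both do.
A 12-state machine:
          0    1  
>  q0     q1   q0 
   q1     q2   q3 
   q2     q4   q5 
   q3     q6   q3 
   q4     q7   q0 
   q5     q8   q5 
   q6     q9   q5 
   q7    q10   q3 
   q8    q11   q0 
   q9     q7   q0 
 * q10    q4   q5 
   q11   q10   q3 
(> = start, * = accepting)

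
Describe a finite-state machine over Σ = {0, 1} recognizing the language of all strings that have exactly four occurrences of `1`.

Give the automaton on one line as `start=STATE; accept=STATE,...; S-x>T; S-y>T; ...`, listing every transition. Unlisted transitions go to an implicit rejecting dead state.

start=S0; accept=S4; S0-0>S0; S0-1>S1; S1-0>S1; S1-1>S2; S2-0>S2; S2-1>S3; S3-0>S3; S3-1>S4; S4-0>S4; S4-1>S5; S5-0>S5; S5-1>S5

Count `1`s, saturating at 5: states S0 through S4 mean 0 through 4 `1`s seen; S5 means more than 4. Each `1` increments (capped at S5); other symbols loop. Accept from {S4}.
With 6 states:
        0   1  
>  S0   S0  S1 
   S1   S1  S2 
   S2   S2  S3 
   S3   S3  S4 
 * S4   S4  S5 
   S5   S5  S5 
(> = start, * = accepting)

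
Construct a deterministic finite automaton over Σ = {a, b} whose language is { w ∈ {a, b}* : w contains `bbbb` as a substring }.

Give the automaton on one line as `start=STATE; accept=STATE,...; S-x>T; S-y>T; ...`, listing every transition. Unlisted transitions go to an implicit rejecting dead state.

start=q0; accept=q4; q0-a>q0; q0-b>q1; q1-a>q0; q1-b>q2; q2-a>q0; q2-b>q3; q3-a>q0; q3-b>q4; q4-a>q4; q4-b>q4

Track how much of `bbbb` has been matched so far: state q0 is no progress, q4 is the absorbing accept state reached once `bbbb` has occurred. Intermediate states record partial matches; on a mismatch, fall back to the longest reusable overlap.
With 5 states:
        a   b  
>  q0   q0  q1 
   q1   q0  q2 
   q2   q0  q3 
   q3   q0  q4 
 * q4   q4  q4 
(> = start, * = accepting)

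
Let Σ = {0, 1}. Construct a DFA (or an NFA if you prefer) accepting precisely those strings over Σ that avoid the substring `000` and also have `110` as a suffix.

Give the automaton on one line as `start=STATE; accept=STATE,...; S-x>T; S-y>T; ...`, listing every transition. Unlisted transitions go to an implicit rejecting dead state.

Handle the two conditions separately and then intersect. The first has 4 states tracking partial matches of the forbidden pattern `000`; the second has 4 states tracking how much of the suffix `110` has currently been matched. A product state is a pair (one from each), accepting exactly when both do. Equivalent product states are then merged.
7 states suffice.
        0   1  
>  q0   q1  q2 
   q1   q3  q2 
   q2   q1  q4 
   q3   q5  q2 
   q4   q6  q4 
   q5   q5  q5 
 * q6   q3  q2 
(> = start, * = accepting)

start=q0; accept=q6; q0-0>q1; q0-1>q2; q1-0>q3; q1-1>q2; q2-0>q1; q2-1>q4; q3-0>q5; q3-1>q2; q4-0>q6; q4-1>q4; q5-0>q5; q5-1>q5; q6-0>q3; q6-1>q2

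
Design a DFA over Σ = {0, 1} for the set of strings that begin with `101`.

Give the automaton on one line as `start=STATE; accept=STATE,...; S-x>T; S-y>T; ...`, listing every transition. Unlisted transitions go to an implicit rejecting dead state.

start=S0; accept=S3; S0-0>S4; S0-1>S1; S1-0>S2; S1-1>S4; S2-0>S4; S2-1>S3; S3-0>S3; S3-1>S3; S4-0>S4; S4-1>S4

Check the first 3 symbols one by one: S0 through S2 record how many have matched `101` so far; any wrong symbol goes to the dead state S4. After all 3 match we enter the accepting sink S3.
        0   1  
>  S0   S4  S1 
   S1   S2  S4 
   S2   S4  S3 
 * S3   S3  S3 
   S4   S4  S4 
(> = start, * = accepting)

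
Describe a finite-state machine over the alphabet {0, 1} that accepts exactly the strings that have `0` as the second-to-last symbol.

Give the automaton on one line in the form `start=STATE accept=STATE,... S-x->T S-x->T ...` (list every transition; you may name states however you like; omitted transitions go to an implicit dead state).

start=A accept=D,E A-0->B A-1->C B-0->D B-1->E C-0->F C-1->G D-0->D D-1->E E-0->F E-1->G F-0->D F-1->E G-0->F G-1->G

Because acceptance depends on a position counted from the end, the machine has to buffer the most recent 2 symbols. Make each state the string of the last up-to-2 symbols read; on input `x` shift the window left and append `x`. Accept when the buffered window has length 2 and begins with `0`.
7 states suffice.
       0  1 
>  A   B  C 
   B   D  E 
   C   F  G 
 * D   D  E 
 * E   F  G 
   F   D  E 
   G   F  G 
(> = start, * = accepting)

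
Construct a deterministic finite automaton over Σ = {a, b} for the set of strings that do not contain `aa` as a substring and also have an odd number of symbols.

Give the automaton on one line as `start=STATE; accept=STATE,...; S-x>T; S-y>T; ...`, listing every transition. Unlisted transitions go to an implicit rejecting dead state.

Handle the two conditions separately and then intersect. The first has 3 states tracking partial matches of the forbidden pattern `aa`; the second has 2 states tracking the input length modulo 2. A product state is a pair (one from each), accepting exactly when both do. After merging equivalent states the machine shrinks.
        a   b  
>  s0   s1  s2 
 * s1   s3  s0 
 * s2   s4  s0 
   s3   s3  s3 
   s4   s3  s2 
(> = start, * = accepting)

start=s0; accept=s1,s2; s0-a>s1; s0-b>s2; s1-a>s3; s1-b>s0; s2-a>s4; s2-b>s0; s3-a>s3; s3-b>s3; s4-a>s3; s4-b>s2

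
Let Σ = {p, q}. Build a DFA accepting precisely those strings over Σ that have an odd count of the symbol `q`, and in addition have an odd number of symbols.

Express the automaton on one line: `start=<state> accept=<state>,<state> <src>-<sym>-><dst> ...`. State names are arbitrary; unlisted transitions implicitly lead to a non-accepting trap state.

start=s0 accept=s2 s0-p->s1 s0-q->s2 s1-p->s0 s1-q->s3 s2-p->s3 s2-q->s0 s3-p->s2 s3-q->s1

Handle the two conditions separately and then intersect. One (2 states) tracks the count of `q`s modulo 2; the other (2 states) tracks the input length modulo 2. Each combined state is a pair, one component from each; accept when both components accept.
A 4-state machine:
        p   q  
>  s0   s1  s2 
   s1   s0  s3 
 * s2   s3  s0 
   s3   s2  s1 
(> = start, * = accepting)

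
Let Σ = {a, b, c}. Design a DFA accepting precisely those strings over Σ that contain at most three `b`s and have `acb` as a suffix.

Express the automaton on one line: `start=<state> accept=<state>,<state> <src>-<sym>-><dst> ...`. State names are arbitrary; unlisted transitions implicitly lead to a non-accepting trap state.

start=s0 accept=s6,s10,s14 s0-a->s1 s0-b->s2 s0-c->s0 s1-a->s1 s1-b->s2 s1-c->s3 s2-a->s4 s2-b->s5 s2-c->s2 s3-a->s1 s3-b->s6 s3-c->s0 s4-a->s4 s4-b->s5 s4-c->s7 s5-a->s8 s5-b->s9 s5-c->s5 s6-a->s4 s6-b->s5 s6-c->s2 s7-a->s4 s7-b->s10 s7-c->s2 s8-a->s8 s8-b->s9 s8-c->s11 s9-a->s12 s9-b->s13 s9-c->s9 s10-a->s8 s10-b->s9 s10-c->s5 s11-a->s8 s11-b->s14 s11-c->s5 s12-a->s12 s12-b->s13 s12-c->s15 s13-a->s16 s13-b->s13 s13-c->s13 s14-a->s12 s14-b->s13 s14-c->s9 s15-a->s12 s15-b->s17 s15-c->s9 s16-a->s16 s16-b->s13 s16-c->s18 s17-a->s16 s17-b->s13 s17-c->s13 s18-a->s16 s18-b->s17 s18-c->s13

Run two small machines in parallel and take their product. The first has 5 states tracking the count of `b`s, saturating at 4; the second has 4 states tracking how much of the suffix `acb` has currently been matched. A product state is a pair (one from each), accepting exactly when both do.
19 states suffice.
          a    b    c  
>  s0     s1   s2   s0 
   s1     s1   s2   s3 
   s2     s4   s5   s2 
   s3     s1   s6   s0 
   s4     s4   s5   s7 
   s5     s8   s9   s5 
 * s6     s4   s5   s2 
   s7     s4  s10   s2 
   s8     s8   s9  s11 
   s9    s12  s13   s9 
 * s10    s8   s9   s5 
   s11    s8  s14   s5 
   s12   s12  s13  s15 
   s13   s16  s13  s13 
 * s14   s12  s13   s9 
   s15   s12  s17   s9 
   s16   s16  s13  s18 
   s17   s16  s13  s13 
   s18   s16  s17  s13 
(> = start, * = accepting)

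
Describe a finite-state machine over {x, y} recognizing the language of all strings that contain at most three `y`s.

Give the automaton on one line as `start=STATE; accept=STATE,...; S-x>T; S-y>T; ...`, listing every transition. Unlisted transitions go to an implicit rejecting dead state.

start=S0; accept=S0,S1,S2,S3; S0-x>S0; S0-y>S1; S1-x>S1; S1-y>S2; S2-x>S2; S2-y>S3; S3-x>S3; S3-y>S4; S4-x>S4; S4-y>S4

Only the number of `y`s matters, and only up to 4. Make a chain S0 → S1 → S2 → S3 → S4 advanced by each `y` (with S4 absorbing); every other symbol self-loops. The accepting set is {S0, S1, S2, S3}.
        x   y  
>* S0   S0  S1 
 * S1   S1  S2 
 * S2   S2  S3 
 * S3   S3  S4 
   S4   S4  S4 
(> = start, * = accepting)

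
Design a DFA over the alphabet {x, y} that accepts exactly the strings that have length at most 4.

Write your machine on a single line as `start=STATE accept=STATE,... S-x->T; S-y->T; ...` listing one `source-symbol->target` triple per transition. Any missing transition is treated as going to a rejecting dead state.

Count input length up to 5: every symbol moves from S0 toward S5, which means 'more than 4' and absorbs. Accept from {S0, S1, S2, S3, S4}.
6 states suffice.
        x   y  
>* S0   S1  S1 
 * S1   S2  S2 
 * S2   S3  S3 
 * S3   S4  S4 
 * S4   S5  S5 
   S5   S5  S5 
(> = start, * = accepting)

start=S0; accept=S0,S1,S2,S3,S4; S0-x->S1; S0-y->S1; S1-x->S2; S1-y->S2; S2-x->S3; S2-y->S3; S3-x->S4; S3-y->S4; S4-x->S5; S4-y->S5; S5-x->S5; S5-y->S5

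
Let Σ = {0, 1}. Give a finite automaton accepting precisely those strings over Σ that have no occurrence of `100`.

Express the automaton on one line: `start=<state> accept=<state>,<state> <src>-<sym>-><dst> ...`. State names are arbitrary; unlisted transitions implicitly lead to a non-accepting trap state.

start=S0 accept=S0,S1,S2 S0-0->S0 S0-1->S1 S1-0->S2 S1-1->S1 S2-0->S3 S2-1->S1 S3-0->S3 S3-1->S3

Track partial matches of the forbidden pattern `100`. State S3 is a dead state reached once `100` has occurred; every other state accepts. S0 means no part of `100` is currently matched.
4 states suffice.
        0   1  
>* S0   S0  S1 
 * S1   S2  S1 
 * S2   S3  S1 
   S3   S3  S3 
(> = start, * = accepting)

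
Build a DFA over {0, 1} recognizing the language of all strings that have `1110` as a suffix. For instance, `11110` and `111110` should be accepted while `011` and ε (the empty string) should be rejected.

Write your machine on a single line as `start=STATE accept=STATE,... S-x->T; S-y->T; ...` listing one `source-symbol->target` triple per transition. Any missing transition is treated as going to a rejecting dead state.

start=S0; accept=S4; S0-0->S0; S0-1->S1; S1-0->S0; S1-1->S2; S2-0->S0; S2-1->S3; S3-0->S4; S3-1->S3; S4-0->S0; S4-1->S1

Remember how much of `1110` the current input suffix matches. State S0 means no match yet; S1 means the last symbol is `1`; S2 means the last 2 symbols are `11`; S3 means the last 3 symbols are `111`; S4 means the last 4 symbols are `1110`. Only S4 accepts. On a mismatch, fall back to the longest proper suffix that is still a prefix of `1110`.
A 5-state machine:
        0   1  
>  S0   S0  S1 
   S1   S0  S2 
   S2   S0  S3 
   S3   S4  S3 
 * S4   S0  S1 
(> = start, * = accepting)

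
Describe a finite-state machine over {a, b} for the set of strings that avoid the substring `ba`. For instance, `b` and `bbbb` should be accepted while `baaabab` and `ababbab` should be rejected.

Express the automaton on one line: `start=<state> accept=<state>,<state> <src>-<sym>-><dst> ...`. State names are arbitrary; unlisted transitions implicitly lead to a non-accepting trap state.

This is the complement of 'contains `ba`'. Use the same substring-matching states — q0 through q2 holding how much of `ba` has just been matched — but flip the accepting set: everything except the trap q2 accepts.
A 3-state machine:
        a   b  
>* q0   q0  q1 
 * q1   q2  q1 
   q2   q2  q2 
(> = start, * = accepting)

start=q0 accept=q0,q1 q0-a->q0 q0-b->q1 q1-a->q2 q1-b->q1 q2-a->q2 q2-b->q2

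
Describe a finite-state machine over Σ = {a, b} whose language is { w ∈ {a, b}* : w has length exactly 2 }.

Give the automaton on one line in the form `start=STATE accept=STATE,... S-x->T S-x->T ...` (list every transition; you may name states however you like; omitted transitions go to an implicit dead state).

We only need to distinguish lengths 0, 1, …, 2, and '>2'. Chain q0 → q1 → q2 → q3 on every symbol, with q3 looping. Accepting states: {q2}.
With 4 states:
        a   b  
>  q0   q1  q1 
   q1   q2  q2 
 * q2   q3  q3 
   q3   q3  q3 
(> = start, * = accepting)

start=q0 accept=q2 q0-a->q1 q0-b->q1 q1-a->q2 q1-b->q2 q2-a->q3 q2-b->q3 q3-a->q3 q3-b->q3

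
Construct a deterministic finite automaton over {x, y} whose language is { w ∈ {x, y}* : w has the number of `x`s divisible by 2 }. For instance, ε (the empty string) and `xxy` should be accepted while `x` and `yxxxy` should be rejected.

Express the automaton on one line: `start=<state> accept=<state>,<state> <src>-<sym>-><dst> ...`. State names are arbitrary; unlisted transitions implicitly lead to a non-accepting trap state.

The only thing that matters is how many `x`s have appeared, reduced mod 2. Use one state per residue: S0 for 0, …, S1 for 1. Reading `x` moves to the next residue; anything else stays put. S0 is accepting.
        x   y  
>* S0   S1  S0 
   S1   S0  S1 
(> = start, * = accepting)

start=S0 accept=S0 S0-x->S1 S0-y->S0 S1-x->S0 S1-y->S1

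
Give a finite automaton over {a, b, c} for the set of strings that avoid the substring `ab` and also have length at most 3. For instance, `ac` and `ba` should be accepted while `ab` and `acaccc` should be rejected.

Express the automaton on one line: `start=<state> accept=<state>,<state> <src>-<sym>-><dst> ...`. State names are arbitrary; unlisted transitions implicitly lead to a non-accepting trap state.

start=q0 accept=q0,q1,q2,q3,q5,q6,q8 q0-a->q1 q0-b->q2 q0-c->q2 q1-a->q3 q1-b->q4 q1-c->q5 q2-a->q3 q2-b->q5 q2-c->q5 q3-a->q6 q3-b->q7 q3-c->q8 q4-a->q7 q4-b->q7 q4-c->q7 q5-a->q6 q5-b->q8 q5-c->q8 q6-a->q9 q6-b->q10 q6-c->q11 q7-a->q10 q7-b->q10 q7-c->q10 q8-a->q9 q8-b->q11 q8-c->q11 q9-a->q9 q9-b->q10 q9-c->q11 q10-a->q10 q10-b->q10 q10-c->q10 q11-a->q9 q11-b->q11 q11-c->q11

Build one automaton per condition and run them in lockstep. The first has 3 states tracking partial matches of the forbidden pattern `ab`; the second has 5 states tracking the input length, saturating at 4. A product state is a pair (one from each), accepting exactly when both do.
          a    b    c  
>* q0     q1   q2   q2 
 * q1     q3   q4   q5 
 * q2     q3   q5   q5 
 * q3     q6   q7   q8 
   q4     q7   q7   q7 
 * q5     q6   q8   q8 
 * q6     q9  q10  q11 
   q7    q10  q10  q10 
 * q8     q9  q11  q11 
   q9     q9  q10  q11 
   q10   q10  q10  q10 
   q11    q9  q11  q11 
(> = start, * = accepting)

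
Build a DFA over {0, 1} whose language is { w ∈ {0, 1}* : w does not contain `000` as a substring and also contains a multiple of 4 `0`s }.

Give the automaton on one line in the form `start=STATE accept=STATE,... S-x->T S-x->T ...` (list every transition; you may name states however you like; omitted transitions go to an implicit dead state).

start=S0 accept=S0,S9,S11 S0-0->S1 S0-1->S0 S1-0->S2 S1-1->S3 S2-0->S4 S2-1->S5 S3-0->S6 S3-1->S3 S4-0->S4 S4-1->S4 S5-0->S7 S5-1->S5 S6-0->S8 S6-1->S5 S7-0->S9 S7-1->S10 S8-0->S4 S8-1->S10 S9-0->S4 S9-1->S0 S10-0->S11 S10-1->S10 S11-0->S12 S11-1->S0 S12-0->S4 S12-1->S3

Handle the two conditions separately and then intersect. One (4 states) tracks partial matches of the forbidden pattern `000`; the other (4 states) tracks the count of `0`s modulo 4. Each combined state is a pair, one component from each; accept when both components accept. After merging equivalent states the machine shrinks.
A 13-state machine:
          0    1  
>* S0     S1   S0 
   S1     S2   S3 
   S2     S4   S5 
   S3     S6   S3 
   S4     S4   S4 
   S5     S7   S5 
   S6     S8   S5 
   S7     S9  S10 
   S8     S4  S10 
 * S9     S4   S0 
   S10   S11  S10 
 * S11   S12   S0 
   S12    S4   S3 
(> = start, * = accepting)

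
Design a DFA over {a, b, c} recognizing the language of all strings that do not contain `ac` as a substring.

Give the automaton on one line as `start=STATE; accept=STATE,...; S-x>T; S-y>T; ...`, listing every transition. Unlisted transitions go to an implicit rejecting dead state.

Track partial matches of the forbidden pattern `ac`. State q2 is a dead state reached once `ac` has occurred; every other state accepts. q0 means no part of `ac` is currently matched.
With 3 states:
        a   b   c  
>* q0   q1  q0  q0 
 * q1   q1  q0  q2 
   q2   q2  q2  q2 
(> = start, * = accepting)

start=q0; accept=q0,q1; q0-a>q1; q0-b>q0; q0-c>q0; q1-a>q1; q1-b>q0; q1-c>q2; q2-a>q2; q2-b>q2; q2-c>q2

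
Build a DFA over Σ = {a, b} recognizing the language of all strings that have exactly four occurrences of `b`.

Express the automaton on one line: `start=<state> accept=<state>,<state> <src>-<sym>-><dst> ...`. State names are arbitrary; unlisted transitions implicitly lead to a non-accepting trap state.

start=s0 accept=s4 s0-a->s0 s0-b->s1 s1-a->s1 s1-b->s2 s2-a->s2 s2-b->s3 s3-a->s3 s3-b->s4 s4-a->s4 s4-b->s5 s5-a->s5 s5-b->s5

Count `b`s, saturating at 5: states s0 through s4 mean 0 through 4 `b`s seen; s5 means more than 4. Each `b` increments (capped at s5); other symbols loop. Accept from {s4}.
A 6-state machine:
        a   b  
>  s0   s0  s1 
   s1   s1  s2 
   s2   s2  s3 
   s3   s3  s4 
 * s4   s4  s5 
   s5   s5  s5 
(> = start, * = accepting)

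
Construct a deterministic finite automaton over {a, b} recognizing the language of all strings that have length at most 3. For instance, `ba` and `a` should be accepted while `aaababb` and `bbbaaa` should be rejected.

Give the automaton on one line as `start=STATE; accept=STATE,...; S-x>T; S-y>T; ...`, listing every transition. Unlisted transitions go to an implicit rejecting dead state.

start=s0; accept=s0,s1,s2,s3; s0-a>s1; s0-b>s1; s1-a>s2; s1-b>s2; s2-a>s3; s2-b>s3; s3-a>s4; s3-b>s4; s4-a>s4; s4-b>s4

Count input length up to 4: every symbol moves from s0 toward s4, which means 'more than 3' and absorbs. Accept from {s0, s1, s2, s3}.
A 5-state machine:
        a   b  
>* s0   s1  s1 
 * s1   s2  s2 
 * s2   s3  s3 
 * s3   s4  s4 
   s4   s4  s4 
(> = start, * = accepting)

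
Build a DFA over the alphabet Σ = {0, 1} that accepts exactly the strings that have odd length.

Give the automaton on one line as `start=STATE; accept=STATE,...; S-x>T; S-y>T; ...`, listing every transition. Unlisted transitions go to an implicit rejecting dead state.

start=A; accept=B; A-0>B; A-1>B; B-0>A; B-1>A

Count input length modulo 2: every symbol advances one step around the cycle A → B → A. Accept at B.
2 states suffice.
       0  1 
>  A   B  B 
 * B   A  A 
(> = start, * = accepting)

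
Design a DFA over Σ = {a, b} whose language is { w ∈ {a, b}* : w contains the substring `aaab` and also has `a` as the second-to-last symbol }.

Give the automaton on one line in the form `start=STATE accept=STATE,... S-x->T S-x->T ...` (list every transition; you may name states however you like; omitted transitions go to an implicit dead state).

start=S0 accept=S4,S7 S0-a->S1 S0-b->S0 S1-a->S2 S1-b->S0 S2-a->S3 S2-b->S0 S3-a->S3 S3-b->S4 S4-a->S5 S4-b->S6 S5-a->S7 S5-b->S4 S6-a->S5 S6-b->S6 S7-a->S7 S7-b->S4

Handle the two conditions separately and then intersect. One (5 states) tracks whether and how much of `aaab` has been seen; the other (7 states) tracks the last 2 symbols read. Each combined state is a pair, one component from each; accept when both components accept. After merging equivalent states the machine shrinks.
8 states suffice.
        a   b  
>  S0   S1  S0 
   S1   S2  S0 
   S2   S3  S0 
   S3   S3  S4 
 * S4   S5  S6 
   S5   S7  S4 
   S6   S5  S6 
 * S7   S7  S4 
(> = start, * = accepting)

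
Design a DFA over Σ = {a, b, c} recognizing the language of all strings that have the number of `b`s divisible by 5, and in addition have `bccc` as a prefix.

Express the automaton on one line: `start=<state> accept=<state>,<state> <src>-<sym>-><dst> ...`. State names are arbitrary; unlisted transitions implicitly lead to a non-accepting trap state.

Run two small machines in parallel and take their product. One (5 states) tracks the count of `b`s modulo 5; the other (6 states) tracks whether the input so far still matches the prefix `bccc`. Each combined state is a pair, one component from each; accept when both components accept. After merging equivalent states the machine shrinks.
With 10 states:
        a   b   c  
>  s0   s1  s2  s1 
   s1   s1  s1  s1 
   s2   s1  s1  s3 
   s3   s1  s1  s4 
   s4   s1  s1  s5 
   s5   s5  s6  s5 
   s6   s6  s7  s6 
   s7   s7  s8  s7 
   s8   s8  s9  s8 
 * s9   s9  s5  s9 
(> = start, * = accepting)

start=s0 accept=s9 s0-a->s1 s0-b->s2 s0-c->s1 s1-a->s1 s1-b->s1 s1-c->s1 s2-a->s1 s2-b->s1 s2-c->s3 s3-a->s1 s3-b->s1 s3-c->s4 s4-a->s1 s4-b->s1 s4-c->s5 s5-a->s5 s5-b->s6 s5-c->s5 s6-a->s6 s6-b->s7 s6-c->s6 s7-a->s7 s7-b->s8 s7-c->s7 s8-a->s8 s8-b->s9 s8-c->s8 s9-a->s9 s9-b->s5 s9-c->s9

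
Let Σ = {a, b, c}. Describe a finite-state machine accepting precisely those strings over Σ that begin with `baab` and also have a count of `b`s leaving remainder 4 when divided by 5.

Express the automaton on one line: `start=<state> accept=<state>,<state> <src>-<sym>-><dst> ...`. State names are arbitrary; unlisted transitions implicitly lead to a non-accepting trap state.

Run two small machines in parallel and take their product. The first has 6 states tracking whether the input so far still matches the prefix `baab`; the second has 5 states tracking the count of `b`s modulo 5. A product state is a pair (one from each), accepting exactly when both do. Minimizing collapses redundant product states.
10 states suffice.
        a   b   c  
>  q0   q1  q2  q1 
   q1   q1  q1  q1 
   q2   q3  q1  q1 
   q3   q4  q1  q1 
   q4   q1  q5  q1 
   q5   q5  q6  q5 
   q6   q6  q7  q6 
 * q7   q7  q8  q7 
   q8   q8  q9  q8 
   q9   q9  q5  q9 
(> = start, * = accepting)

start=q0 accept=q7 q0-a->q1 q0-b->q2 q0-c->q1 q1-a->q1 q1-b->q1 q1-c->q1 q2-a->q3 q2-b->q1 q2-c->q1 q3-a->q4 q3-b->q1 q3-c->q1 q4-a->q1 q4-b->q5 q4-c->q1 q5-a->q5 q5-b->q6 q5-c->q5 q6-a->q6 q6-b->q7 q6-c->q6 q7-a->q7 q7-b->q8 q7-c->q7 q8-a->q8 q8-b->q9 q8-c->q8 q9-a->q9 q9-b->q5 q9-c->q9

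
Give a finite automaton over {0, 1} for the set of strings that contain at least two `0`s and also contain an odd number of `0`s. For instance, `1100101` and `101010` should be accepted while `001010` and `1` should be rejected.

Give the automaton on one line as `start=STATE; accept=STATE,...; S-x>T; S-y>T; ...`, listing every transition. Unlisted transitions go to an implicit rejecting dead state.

start=q0; accept=q3; q0-0>q1; q0-1>q0; q1-0>q2; q1-1>q1; q2-0>q3; q2-1>q2; q3-0>q2; q3-1>q3

Run two small machines in parallel and take their product. The first has 4 states tracking the count of `0`s, saturating at 3; the second has 2 states tracking the count of `0`s modulo 2. A product state is a pair (one from each), accepting exactly when both do. Equivalent product states are then merged.
With 4 states:
        0   1  
>  q0   q1  q0 
   q1   q2  q1 
   q2   q3  q2 
 * q3   q2  q3 
(> = start, * = accepting)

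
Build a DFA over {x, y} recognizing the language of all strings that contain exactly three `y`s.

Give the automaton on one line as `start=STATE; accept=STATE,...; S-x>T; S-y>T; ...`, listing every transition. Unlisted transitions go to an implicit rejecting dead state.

Only the number of `y`s matters, and only up to 4. Make a chain A → B → C → D → E advanced by each `y` (with E absorbing); every other symbol self-loops. The accepting set is {D}.
       x  y 
>  A   A  B 
   B   B  C 
   C   C  D 
 * D   D  E 
   E   E  E 
(> = start, * = accepting)

start=A; accept=D; A-x>A; A-y>B; B-x>B; B-y>C; C-x>C; C-y>D; D-x>D; D-y>E; E-x>E; E-y>E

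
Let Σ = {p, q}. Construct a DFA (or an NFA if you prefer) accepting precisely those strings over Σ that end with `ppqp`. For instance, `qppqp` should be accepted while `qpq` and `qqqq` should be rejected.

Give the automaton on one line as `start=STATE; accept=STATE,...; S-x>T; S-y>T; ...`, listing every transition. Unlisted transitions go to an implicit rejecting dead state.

Remember how much of `ppqp` the current input suffix matches. State s0 means no match yet; s1 means the last symbol is `p`; s2 means the last 2 symbols are `pp`; s3 means the last 3 symbols are `ppq`; s4 means the last 4 symbols are `ppqp`. Only s4 accepts. On a mismatch, fall back to the longest proper suffix that is still a prefix of `ppqp`.
A 5-state machine:
        p   q  
>  s0   s1  s0 
   s1   s2  s0 
   s2   s2  s3 
   s3   s4  s0 
 * s4   s2  s0 
(> = start, * = accepting)

start=s0; accept=s4; s0-p>s1; s0-q>s0; s1-p>s2; s1-q>s0; s2-p>s2; s2-q>s3; s3-p>s4; s3-q>s0; s4-p>s2; s4-q>s0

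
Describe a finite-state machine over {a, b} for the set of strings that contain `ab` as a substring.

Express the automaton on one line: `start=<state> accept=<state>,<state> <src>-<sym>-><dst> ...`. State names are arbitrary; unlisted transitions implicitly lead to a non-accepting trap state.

start=q0 accept=q2 q0-a->q1 q0-b->q0 q1-a->q1 q1-b->q2 q2-a->q2 q2-b->q2

States q0..q1 record the length of the longest prefix of `ab` that matches the current input suffix. Reaching q2 means `ab` has been seen, and we stay there forever. Accept from q2.
        a   b  
>  q0   q1  q0 
   q1   q1  q2 
 * q2   q2  q2 
(> = start, * = accepting)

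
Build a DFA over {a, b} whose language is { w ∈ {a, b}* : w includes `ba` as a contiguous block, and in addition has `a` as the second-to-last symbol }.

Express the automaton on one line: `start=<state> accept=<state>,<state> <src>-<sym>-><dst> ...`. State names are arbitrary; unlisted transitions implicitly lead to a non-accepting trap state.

start=q0 accept=q3,q4 q0-a->q0 q0-b->q1 q1-a->q2 q1-b->q1 q2-a->q3 q2-b->q4 q3-a->q3 q3-b->q4 q4-a->q2 q4-b->q1

Handle the two conditions separately and then intersect. One (3 states) tracks whether and how much of `ba` has been seen; the other (7 states) tracks the last 2 symbols read. Each combined state is a pair, one component from each; accept when both components accept. Minimizing collapses redundant product states.
        a   b  
>  q0   q0  q1 
   q1   q2  q1 
   q2   q3  q4 
 * q3   q3  q4 
 * q4   q2  q1 
(> = start, * = accepting)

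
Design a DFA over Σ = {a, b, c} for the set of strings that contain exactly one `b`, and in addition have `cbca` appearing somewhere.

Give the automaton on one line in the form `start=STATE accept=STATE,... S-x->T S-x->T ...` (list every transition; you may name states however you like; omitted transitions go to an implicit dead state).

start=q0 accept=q5 q0-a->q0 q0-b->q1 q0-c->q2 q1-a->q1 q1-b->q1 q1-c->q1 q2-a->q0 q2-b->q3 q2-c->q2 q3-a->q1 q3-b->q1 q3-c->q4 q4-a->q5 q4-b->q1 q4-c->q1 q5-a->q5 q5-b->q1 q5-c->q5

Build one automaton per condition and run them in lockstep. One (3 states) tracks the count of `b`s, saturating at 2; the other (5 states) tracks whether and how much of `cbca` has been seen. Each combined state is a pair, one component from each; accept when both components accept. After merging equivalent states the machine shrinks.
6 states suffice.
        a   b   c  
>  q0   q0  q1  q2 
   q1   q1  q1  q1 
   q2   q0  q3  q2 
   q3   q1  q1  q4 
   q4   q5  q1  q1 
 * q5   q5  q1  q5 
(> = start, * = accepting)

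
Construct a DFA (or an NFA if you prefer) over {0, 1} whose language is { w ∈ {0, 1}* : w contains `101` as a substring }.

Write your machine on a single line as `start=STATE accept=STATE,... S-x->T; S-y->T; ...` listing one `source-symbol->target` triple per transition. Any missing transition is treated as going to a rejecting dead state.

start=s0; accept=s3; s0-0->s0; s0-1->s1; s1-0->s2; s1-1->s1; s2-0->s0; s2-1->s3; s3-0->s3; s3-1->s3

States s0..s2 record the length of the longest prefix of `101` that matches the current input suffix. Reaching s3 means `101` has been seen, and we stay there forever. Accept from s3.
        0   1  
>  s0   s0  s1 
   s1   s2  s1 
   s2   s0  s3 
 * s3   s3  s3 
(> = start, * = accepting)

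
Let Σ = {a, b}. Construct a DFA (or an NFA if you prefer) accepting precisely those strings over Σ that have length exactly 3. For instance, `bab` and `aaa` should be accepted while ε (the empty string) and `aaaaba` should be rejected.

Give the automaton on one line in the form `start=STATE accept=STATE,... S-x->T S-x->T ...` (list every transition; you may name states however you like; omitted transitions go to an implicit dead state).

start=s0 accept=s3 s0-a->s1 s0-b->s1 s1-a->s2 s1-b->s2 s2-a->s3 s2-b->s3 s3-a->s4 s3-b->s4 s4-a->s4 s4-b->s4

Count input length up to 4: every symbol moves from s0 toward s4, which means 'more than 3' and absorbs. Accept from {s3}.
A 5-state machine:
        a   b  
>  s0   s1  s1 
   s1   s2  s2 
   s2   s3  s3 
 * s3   s4  s4 
   s4   s4  s4 
(> = start, * = accepting)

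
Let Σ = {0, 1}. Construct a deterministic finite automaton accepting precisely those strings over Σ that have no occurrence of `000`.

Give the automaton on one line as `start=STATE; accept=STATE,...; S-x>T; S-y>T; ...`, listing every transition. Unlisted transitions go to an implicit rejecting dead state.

This is the complement of 'contains `000`'. Use the same substring-matching states — S0 through S3 holding how much of `000` has just been matched — but flip the accepting set: everything except the trap S3 accepts.
        0   1  
>* S0   S1  S0 
 * S1   S2  S0 
 * S2   S3  S0 
   S3   S3  S3 
(> = start, * = accepting)

start=S0; accept=S0,S1,S2; S0-0>S1; S0-1>S0; S1-0>S2; S1-1>S0; S2-0>S3; S2-1>S0; S3-0>S3; S3-1>S3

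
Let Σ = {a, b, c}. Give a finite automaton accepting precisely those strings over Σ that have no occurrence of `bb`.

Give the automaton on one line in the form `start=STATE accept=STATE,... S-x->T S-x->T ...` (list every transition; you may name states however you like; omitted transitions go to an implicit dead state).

start=s0 accept=s0,s1 s0-a->s0 s0-b->s1 s0-c->s0 s1-a->s0 s1-b->s2 s1-c->s0 s2-a->s2 s2-b->s2 s2-c->s2

This is the complement of 'contains `bb`'. Use the same substring-matching states — s0 through s2 holding how much of `bb` has just been matched — but flip the accepting set: everything except the trap s2 accepts.
With 3 states:
        a   b   c  
>* s0   s0  s1  s0 
 * s1   s0  s2  s0 
   s2   s2  s2  s2 
(> = start, * = accepting)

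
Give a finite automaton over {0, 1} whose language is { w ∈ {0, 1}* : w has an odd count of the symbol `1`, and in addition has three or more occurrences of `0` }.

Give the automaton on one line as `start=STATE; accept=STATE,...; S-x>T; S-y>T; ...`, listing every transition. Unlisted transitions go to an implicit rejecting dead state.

start=A; accept=H; A-0>B; A-1>C; B-0>D; B-1>E; C-0>E; C-1>A; D-0>F; D-1>G; E-0>G; E-1>B; F-0>F; F-1>H; G-0>H; G-1>D; H-0>H; H-1>F

Run two small machines in parallel and take their product. The first has 2 states tracking the count of `1`s modulo 2; the second has 5 states tracking the count of `0`s, saturating at 4. A product state is a pair (one from each), accepting exactly when both do. After merging equivalent states the machine shrinks.
       0  1 
>  A   B  C 
   B   D  E 
   C   E  A 
   D   F  G 
   E   G  B 
   F   F  H 
   G   H  D 
 * H   H  F 
(> = start, * = accepting)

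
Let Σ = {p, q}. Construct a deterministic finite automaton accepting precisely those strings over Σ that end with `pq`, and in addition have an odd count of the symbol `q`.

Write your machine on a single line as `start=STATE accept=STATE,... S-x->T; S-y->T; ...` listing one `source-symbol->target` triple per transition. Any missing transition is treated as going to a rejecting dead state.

start=s0; accept=s3; s0-p->s1; s0-q->s2; s1-p->s1; s1-q->s3; s2-p->s4; s2-q->s0; s3-p->s4; s3-q->s0; s4-p->s4; s4-q->s5; s5-p->s1; s5-q->s2

Handle the two conditions separately and then intersect. The first has 3 states tracking how much of the suffix `pq` has currently been matched; the second has 2 states tracking the count of `q`s modulo 2. A product state is a pair (one from each), accepting exactly when both do.
A 6-state machine:
        p   q  
>  s0   s1  s2 
   s1   s1  s3 
   s2   s4  s0 
 * s3   s4  s0 
   s4   s4  s5 
   s5   s1  s2 
(> = start, * = accepting)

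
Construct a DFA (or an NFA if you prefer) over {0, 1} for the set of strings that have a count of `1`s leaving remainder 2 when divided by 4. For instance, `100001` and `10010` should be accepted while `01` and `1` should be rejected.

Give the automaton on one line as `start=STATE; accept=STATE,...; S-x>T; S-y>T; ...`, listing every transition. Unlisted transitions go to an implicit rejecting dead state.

start=q0; accept=q2; q0-0>q0; q0-1>q1; q1-0>q1; q1-1>q2; q2-0>q2; q2-1>q3; q3-0>q3; q3-1>q0

The only thing that matters is how many `1`s have appeared, reduced mod 4. Use one state per residue: q0 for 0, …, q3 for 3. Reading `1` moves to the next residue; anything else stays put. q2 is accepting.
With 4 states:
        0   1  
>  q0   q0  q1 
   q1   q1  q2 
 * q2   q2  q3 
   q3   q3  q0 
(> = start, * = accepting)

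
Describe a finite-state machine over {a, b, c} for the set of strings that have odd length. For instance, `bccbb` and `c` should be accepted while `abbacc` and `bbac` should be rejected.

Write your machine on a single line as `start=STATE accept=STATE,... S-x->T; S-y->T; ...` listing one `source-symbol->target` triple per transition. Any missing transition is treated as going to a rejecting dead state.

start=S0; accept=S1; S0-a->S1; S0-b->S1; S0-c->S1; S1-a->S0; S1-b->S0; S1-c->S0

Only the length mod 2 matters, so use a 2-cycle: from any state, every input symbol moves to the next state, wrapping S1 back to S0. Mark S1 accepting.
        a   b   c  
>  S0   S1  S1  S1 
 * S1   S0  S0  S0 
(> = start, * = accepting)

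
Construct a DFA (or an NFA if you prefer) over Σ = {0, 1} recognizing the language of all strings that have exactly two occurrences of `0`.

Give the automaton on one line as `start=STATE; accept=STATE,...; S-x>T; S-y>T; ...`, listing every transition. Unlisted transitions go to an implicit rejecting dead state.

Count `0`s, saturating at 3: states q0 through q2 mean 0 through 2 `0`s seen; q3 means more than 2. Each `0` increments (capped at q3); other symbols loop. Accept from {q2}.
        0   1  
>  q0   q1  q0 
   q1   q2  q1 
 * q2   q3  q2 
   q3   q3  q3 
(> = start, * = accepting)

start=q0; accept=q2; q0-0>q1; q0-1>q0; q1-0>q2; q1-1>q1; q2-0>q3; q2-1>q2; q3-0>q3; q3-1>q3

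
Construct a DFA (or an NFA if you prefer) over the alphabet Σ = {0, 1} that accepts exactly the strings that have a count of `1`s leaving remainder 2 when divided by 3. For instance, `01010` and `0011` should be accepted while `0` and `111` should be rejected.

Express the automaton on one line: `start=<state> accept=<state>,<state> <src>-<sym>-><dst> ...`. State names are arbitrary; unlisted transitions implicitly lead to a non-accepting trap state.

start=A accept=C A-0->A A-1->B B-0->B B-1->C C-0->C C-1->A

The only thing that matters is how many `1`s have appeared, reduced mod 3. Use one state per residue: A for 0, …, C for 2. Reading `1` moves to the next residue; anything else stays put. C is accepting.
With 3 states:
       0  1 
>  A   A  B 
   B   B  C 
 * C   C  A 
(> = start, * = accepting)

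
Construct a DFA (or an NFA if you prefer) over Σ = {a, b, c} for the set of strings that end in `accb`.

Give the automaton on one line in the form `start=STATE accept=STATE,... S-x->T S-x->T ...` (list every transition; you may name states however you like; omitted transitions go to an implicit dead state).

start=S0 accept=S4 S0-a->S1 S0-b->S0 S0-c->S0 S1-a->S1 S1-b->S0 S1-c->S2 S2-a->S1 S2-b->S0 S2-c->S3 S3-a->S1 S3-b->S4 S3-c->S0 S4-a->S1 S4-b->S0 S4-c->S0

Remember how much of `accb` the current input suffix matches. State S0 means no match yet; S1 means the last symbol is `a`; S2 means the last 2 symbols are `ac`; S3 means the last 3 symbols are `acc`; S4 means the last 4 symbols are `accb`. Only S4 accepts. On a mismatch, fall back to the longest proper suffix that is still a prefix of `accb`.
        a   b   c  
>  S0   S1  S0  S0 
   S1   S1  S0  S2 
   S2   S1  S0  S3 
   S3   S1  S4  S0 
 * S4   S1  S0  S0 
(> = start, * = accepting)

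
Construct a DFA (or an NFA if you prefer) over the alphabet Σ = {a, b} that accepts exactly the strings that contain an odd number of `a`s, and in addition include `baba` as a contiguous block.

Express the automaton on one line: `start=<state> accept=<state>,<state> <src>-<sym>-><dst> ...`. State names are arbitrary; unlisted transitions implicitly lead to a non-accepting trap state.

start=q0 accept=q9 q0-a->q1 q0-b->q2 q1-a->q0 q1-b->q3 q2-a->q4 q2-b->q2 q3-a->q5 q3-b->q3 q4-a->q0 q4-b->q6 q5-a->q1 q5-b->q7 q6-a->q8 q6-b->q3 q7-a->q9 q7-b->q2 q8-a->q9 q8-b->q8 q9-a->q8 q9-b->q9

Handle the two conditions separately and then intersect. The first has 2 states tracking the count of `a`s modulo 2; the second has 5 states tracking whether and how much of `baba` has been seen. A product state is a pair (one from each), accepting exactly when both do.
A 10-state machine:
        a   b  
>  q0   q1  q2 
   q1   q0  q3 
   q2   q4  q2 
   q3   q5  q3 
   q4   q0  q6 
   q5   q1  q7 
   q6   q8  q3 
   q7   q9  q2 
   q8   q9  q8 
 * q9   q8  q9 
(> = start, * = accepting)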